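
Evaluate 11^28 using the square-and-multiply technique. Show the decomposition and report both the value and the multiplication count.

Computing 11^28 by squaring (build up from 11^1; each line after the first costs one multiplication):

11^1 = 11
11^2 = (11^1)^2 = 11^2 = 121
11^3 = 11 * 11^2 = 11 * 121 = 1331
11^6 = (11^3)^2 = 1331^2 = 1771561
11^7 = 11 * 11^6 = 11 * 1771561 = 19487171
11^14 = (11^7)^2 = 19487171^2 = 379749833583241
11^28 = (11^14)^2 = 379749833583241^2 = 144209936106499234037676064081

Result: 144209936106499234037676064081
Multiplications needed: 6 (6 lines after 11^1)

11^28 = 144209936106499234037676064081. Using exponentiation by squaring, this requires 6 multiplications. The key idea: if the exponent is even, square the half-power; if odd, multiply by the base once.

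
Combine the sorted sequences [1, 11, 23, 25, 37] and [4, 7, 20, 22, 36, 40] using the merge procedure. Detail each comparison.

Merging process:

Compare 1 vs 4: take 1 from left. Merged: [1]
Compare 11 vs 4: take 4 from right. Merged: [1, 4]
Compare 11 vs 7: take 7 from right. Merged: [1, 4, 7]
Compare 11 vs 20: take 11 from left. Merged: [1, 4, 7, 11]
Compare 23 vs 20: take 20 from right. Merged: [1, 4, 7, 11, 20]
Compare 23 vs 22: take 22 from right. Merged: [1, 4, 7, 11, 20, 22]
Compare 23 vs 36: take 23 from left. Merged: [1, 4, 7, 11, 20, 22, 23]
Compare 25 vs 36: take 25 from left. Merged: [1, 4, 7, 11, 20, 22, 23, 25]
Compare 37 vs 36: take 36 from right. Merged: [1, 4, 7, 11, 20, 22, 23, 25, 36]
Compare 37 vs 40: take 37 from left. Merged: [1, 4, 7, 11, 20, 22, 23, 25, 36, 37]
Append remaining from right: [40]. Merged: [1, 4, 7, 11, 20, 22, 23, 25, 36, 37, 40]

Final merged array: [1, 4, 7, 11, 20, 22, 23, 25, 36, 37, 40]
Total comparisons: 10

The merged array is [1, 4, 7, 11, 20, 22, 23, 25, 36, 37, 40], requiring 10 comparisons. The merge step runs in O(n) time where n is the total number of elements.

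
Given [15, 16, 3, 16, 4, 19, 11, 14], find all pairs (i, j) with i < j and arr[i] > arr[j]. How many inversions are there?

Finding inversions in [15, 16, 3, 16, 4, 19, 11, 14]:

(0, 2): arr[0]=15 > arr[2]=3
(0, 4): arr[0]=15 > arr[4]=4
(0, 6): arr[0]=15 > arr[6]=11
(0, 7): arr[0]=15 > arr[7]=14
(1, 2): arr[1]=16 > arr[2]=3
(1, 4): arr[1]=16 > arr[4]=4
(1, 6): arr[1]=16 > arr[6]=11
(1, 7): arr[1]=16 > arr[7]=14
(3, 4): arr[3]=16 > arr[4]=4
(3, 6): arr[3]=16 > arr[6]=11
(3, 7): arr[3]=16 > arr[7]=14
(5, 6): arr[5]=19 > arr[6]=11
(5, 7): arr[5]=19 > arr[7]=14

Total inversions: 13

The array has 13 inversion(s): (0,2), (0,4), (0,6), (0,7), (1,2), (1,4), (1,6), (1,7), (3,4), (3,6), (3,7), (5,6), (5,7). Each pair (i,j) satisfies i < j and arr[i] > arr[j].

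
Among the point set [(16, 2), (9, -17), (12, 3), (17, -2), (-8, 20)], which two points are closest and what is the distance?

Computing all pairwise distances among 5 points:

d((16, 2), (9, -17)) = 20.2485
d((16, 2), (12, 3)) = 4.1231 <-- minimum
d((16, 2), (17, -2)) = 4.1231 <-- minimum
d((16, 2), (-8, 20)) = 30.0
d((9, -17), (12, 3)) = 20.2237
d((9, -17), (17, -2)) = 17.0
d((9, -17), (-8, 20)) = 40.7185
d((12, 3), (17, -2)) = 7.0711
d((12, 3), (-8, 20)) = 26.2488
d((17, -2), (-8, 20)) = 33.3017

Minimum distance: 4.1231 (tie among 2 pairs: (16, 2) and (12, 3); (16, 2) and (17, -2))

The minimum Euclidean distance is 4.1231. There is a tie: 2 pairs achieve this minimum — (16, 2) and (12, 3); (16, 2) and (17, -2). Any of these is a valid closest pair. For 5 points, brute-force pairwise comparison is shown above. For large n, the divide-and-conquer algorithm (sort by x, recurse on halves, check the dividing strip) achieves O(n log n).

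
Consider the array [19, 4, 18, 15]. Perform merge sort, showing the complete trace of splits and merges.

Merge sort trace:

Split: [19, 4, 18, 15] -> [19, 4] and [18, 15]
  Split: [19, 4] -> [19] and [4]
  Merge: [19] + [4] -> [4, 19]
  Split: [18, 15] -> [18] and [15]
  Merge: [18] + [15] -> [15, 18]
Merge: [4, 19] + [15, 18] -> [4, 15, 18, 19]

Final sorted array: [4, 15, 18, 19]

The merge sort proceeds by recursively splitting the array and merging sorted halves.
After all merges, the sorted array is [4, 15, 18, 19].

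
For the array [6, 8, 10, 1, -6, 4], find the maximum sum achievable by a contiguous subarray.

Using Kadane's algorithm on [6, 8, 10, 1, -6, 4]:

Scanning through the array:
Position 1 (value 8): max_ending_here = 14, max_so_far = 14
Position 2 (value 10): max_ending_here = 24, max_so_far = 24
Position 3 (value 1): max_ending_here = 25, max_so_far = 25
Position 4 (value -6): max_ending_here = 19, max_so_far = 25
Position 5 (value 4): max_ending_here = 23, max_so_far = 25

Maximum subarray: [6, 8, 10, 1]
Maximum sum: 25

The maximum subarray is [6, 8, 10, 1] with sum 25. This subarray runs from index 0 to index 3.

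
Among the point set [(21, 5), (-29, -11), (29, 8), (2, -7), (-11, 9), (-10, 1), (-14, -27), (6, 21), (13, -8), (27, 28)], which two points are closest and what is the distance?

Computing all pairwise distances among 10 points:

d((21, 5), (-29, -11)) = 52.4976
d((21, 5), (29, 8)) = 8.544
d((21, 5), (2, -7)) = 22.4722
d((21, 5), (-11, 9)) = 32.249
d((21, 5), (-10, 1)) = 31.257
d((21, 5), (-14, -27)) = 47.4236
d((21, 5), (6, 21)) = 21.9317
d((21, 5), (13, -8)) = 15.2643
d((21, 5), (27, 28)) = 23.7697
d((-29, -11), (29, 8)) = 61.0328
d((-29, -11), (2, -7)) = 31.257
d((-29, -11), (-11, 9)) = 26.9072
d((-29, -11), (-10, 1)) = 22.4722
d((-29, -11), (-14, -27)) = 21.9317
d((-29, -11), (6, 21)) = 47.4236
d((-29, -11), (13, -8)) = 42.107
d((-29, -11), (27, 28)) = 68.2422
d((29, 8), (2, -7)) = 30.8869
d((29, 8), (-11, 9)) = 40.0125
d((29, 8), (-10, 1)) = 39.6232
d((29, 8), (-14, -27)) = 55.4437
d((29, 8), (6, 21)) = 26.4197
d((29, 8), (13, -8)) = 22.6274
d((29, 8), (27, 28)) = 20.0998
d((2, -7), (-11, 9)) = 20.6155
d((2, -7), (-10, 1)) = 14.4222
d((2, -7), (-14, -27)) = 25.6125
d((2, -7), (6, 21)) = 28.2843
d((2, -7), (13, -8)) = 11.0454
d((2, -7), (27, 28)) = 43.0116
d((-11, 9), (-10, 1)) = 8.0623 <-- minimum
d((-11, 9), (-14, -27)) = 36.1248
d((-11, 9), (6, 21)) = 20.8087
d((-11, 9), (13, -8)) = 29.4109
d((-11, 9), (27, 28)) = 42.4853
d((-10, 1), (-14, -27)) = 28.2843
d((-10, 1), (6, 21)) = 25.6125
d((-10, 1), (13, -8)) = 24.6982
d((-10, 1), (27, 28)) = 45.8039
d((-14, -27), (6, 21)) = 52.0
d((-14, -27), (13, -8)) = 33.0151
d((-14, -27), (27, 28)) = 68.6003
d((6, 21), (13, -8)) = 29.8329
d((6, 21), (27, 28)) = 22.1359
d((13, -8), (27, 28)) = 38.6264

Closest pair: (-11, 9) and (-10, 1) with distance 8.0623

The closest pair is (-11, 9) and (-10, 1) with Euclidean distance 8.0623. For 10 points, brute-force pairwise comparison is shown above. For large n, the divide-and-conquer algorithm (sort by x, recurse on halves, check the dividing strip) achieves O(n log n).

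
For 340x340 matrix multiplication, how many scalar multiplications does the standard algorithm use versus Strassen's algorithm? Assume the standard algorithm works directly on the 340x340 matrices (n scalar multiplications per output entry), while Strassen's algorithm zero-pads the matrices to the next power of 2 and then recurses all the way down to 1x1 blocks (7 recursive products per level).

Matrix multiplication for 340x340 matrices:

Strassen's algorithm requires power-of-2 dimensions. Pad 340x340 to 512x512 (next power of 2).

Standard algorithm: 340^3 = 39304000 multiplications
Strassen's algorithm: 7^(log2(512)) = 7^9 = 40353607 multiplications
Difference: 39304000 - 40353607 = -1049607 (Strassen uses MORE here due to padding overhead — for small or just-over-power-of-2 n, padding can outweigh the per-level savings)

Standard: 39304000 multiplications (340^3). Strassen: 40353607 multiplications (7^9, after padding to 512x512). Strassen reduces 8 recursive multiplications to 7 at each level.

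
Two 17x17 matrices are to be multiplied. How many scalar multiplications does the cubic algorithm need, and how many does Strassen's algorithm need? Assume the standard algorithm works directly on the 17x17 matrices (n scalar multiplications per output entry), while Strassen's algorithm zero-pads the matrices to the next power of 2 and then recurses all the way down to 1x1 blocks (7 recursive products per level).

Matrix multiplication for 17x17 matrices:

Strassen's algorithm requires power-of-2 dimensions. Pad 17x17 to 32x32 (next power of 2).

Standard algorithm: 17^3 = 4913 multiplications
Strassen's algorithm: 7^(log2(32)) = 7^5 = 16807 multiplications
Difference: 4913 - 16807 = -11894 (Strassen uses MORE here due to padding overhead — for small or just-over-power-of-2 n, padding can outweigh the per-level savings)

Standard: 4913 multiplications (17^3). Strassen: 16807 multiplications (7^5, after padding to 32x32). Strassen reduces 8 recursive multiplications to 7 at each level.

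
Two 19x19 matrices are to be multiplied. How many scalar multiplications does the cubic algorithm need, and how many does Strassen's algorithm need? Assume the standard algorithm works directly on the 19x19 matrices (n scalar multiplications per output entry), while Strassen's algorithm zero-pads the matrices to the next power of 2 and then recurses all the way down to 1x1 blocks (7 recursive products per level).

Matrix multiplication for 19x19 matrices:

Strassen's algorithm requires power-of-2 dimensions. Pad 19x19 to 32x32 (next power of 2).

Standard algorithm: 19^3 = 6859 multiplications
Strassen's algorithm: 7^(log2(32)) = 7^5 = 16807 multiplications
Difference: 6859 - 16807 = -9948 (Strassen uses MORE here due to padding overhead — for small or just-over-power-of-2 n, padding can outweigh the per-level savings)

Standard: 6859 multiplications (19^3). Strassen: 16807 multiplications (7^5, after padding to 32x32). Strassen reduces 8 recursive multiplications to 7 at each level.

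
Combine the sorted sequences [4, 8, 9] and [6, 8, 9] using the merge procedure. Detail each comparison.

Merging process:

Compare 4 vs 6: take 4 from left. Merged: [4]
Compare 8 vs 6: take 6 from right. Merged: [4, 6]
Compare 8 vs 8: take 8 from left. Merged: [4, 6, 8]
Compare 9 vs 8: take 8 from right. Merged: [4, 6, 8, 8]
Compare 9 vs 9: take 9 from left. Merged: [4, 6, 8, 8, 9]
Append remaining from right: [9]. Merged: [4, 6, 8, 8, 9, 9]

Final merged array: [4, 6, 8, 8, 9, 9]
Total comparisons: 5

The merged array is [4, 6, 8, 8, 9, 9], requiring 5 comparisons. The merge step runs in O(n) time where n is the total number of elements.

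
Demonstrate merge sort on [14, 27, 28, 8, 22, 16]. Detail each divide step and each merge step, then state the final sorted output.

Merge sort trace:

Split: [14, 27, 28, 8, 22, 16] -> [14, 27, 28] and [8, 22, 16]
  Split: [14, 27, 28] -> [14] and [27, 28]
    Split: [27, 28] -> [27] and [28]
    Merge: [27] + [28] -> [27, 28]
  Merge: [14] + [27, 28] -> [14, 27, 28]
  Split: [8, 22, 16] -> [8] and [22, 16]
    Split: [22, 16] -> [22] and [16]
    Merge: [22] + [16] -> [16, 22]
  Merge: [8] + [16, 22] -> [8, 16, 22]
Merge: [14, 27, 28] + [8, 16, 22] -> [8, 14, 16, 22, 27, 28]

Final sorted array: [8, 14, 16, 22, 27, 28]

The merge sort proceeds by recursively splitting the array and merging sorted halves.
After all merges, the sorted array is [8, 14, 16, 22, 27, 28].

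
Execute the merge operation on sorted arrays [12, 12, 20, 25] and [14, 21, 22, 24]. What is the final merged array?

Merging process:

Compare 12 vs 14: take 12 from left. Merged: [12]
Compare 12 vs 14: take 12 from left. Merged: [12, 12]
Compare 20 vs 14: take 14 from right. Merged: [12, 12, 14]
Compare 20 vs 21: take 20 from left. Merged: [12, 12, 14, 20]
Compare 25 vs 21: take 21 from right. Merged: [12, 12, 14, 20, 21]
Compare 25 vs 22: take 22 from right. Merged: [12, 12, 14, 20, 21, 22]
Compare 25 vs 24: take 24 from right. Merged: [12, 12, 14, 20, 21, 22, 24]
Append remaining from left: [25]. Merged: [12, 12, 14, 20, 21, 22, 24, 25]

Final merged array: [12, 12, 14, 20, 21, 22, 24, 25]
Total comparisons: 7

The merged array is [12, 12, 14, 20, 21, 22, 24, 25], requiring 7 comparisons. The merge step runs in O(n) time where n is the total number of elements.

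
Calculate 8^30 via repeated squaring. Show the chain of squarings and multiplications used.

Computing 8^30 by squaring (build up from 8^1; each line after the first costs one multiplication):

8^1 = 8
8^2 = (8^1)^2 = 8^2 = 64
8^3 = 8 * 8^2 = 8 * 64 = 512
8^6 = (8^3)^2 = 512^2 = 262144
8^7 = 8 * 8^6 = 8 * 262144 = 2097152
8^14 = (8^7)^2 = 2097152^2 = 4398046511104
8^15 = 8 * 8^14 = 8 * 4398046511104 = 35184372088832
8^30 = (8^15)^2 = 35184372088832^2 = 1237940039285380274899124224

Result: 1237940039285380274899124224
Multiplications needed: 7 (7 lines after 8^1)

8^30 = 1237940039285380274899124224. Using exponentiation by squaring, this requires 7 multiplications. The key idea: if the exponent is even, square the half-power; if odd, multiply by the base once.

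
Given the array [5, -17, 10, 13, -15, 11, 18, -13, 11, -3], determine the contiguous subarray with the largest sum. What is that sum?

Using Kadane's algorithm on [5, -17, 10, 13, -15, 11, 18, -13, 11, -3]:

Scanning through the array:
Position 1 (value -17): max_ending_here = -12, max_so_far = 5
Position 2 (value 10): max_ending_here = 10, max_so_far = 10
Position 3 (value 13): max_ending_here = 23, max_so_far = 23
Position 4 (value -15): max_ending_here = 8, max_so_far = 23
Position 5 (value 11): max_ending_here = 19, max_so_far = 23
Position 6 (value 18): max_ending_here = 37, max_so_far = 37
Position 7 (value -13): max_ending_here = 24, max_so_far = 37
Position 8 (value 11): max_ending_here = 35, max_so_far = 37
Position 9 (value -3): max_ending_here = 32, max_so_far = 37

Maximum subarray: [10, 13, -15, 11, 18]
Maximum sum: 37

The maximum subarray is [10, 13, -15, 11, 18] with sum 37. This subarray runs from index 2 to index 6.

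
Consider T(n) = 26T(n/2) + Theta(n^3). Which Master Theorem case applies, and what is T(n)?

Master Theorem for T(n) = 26T(n/2) + O(n^3):

a = 26, b = 2, c = 3
log_b(a) = log_2(26) = 4.7004

Case 1: c = 3 < log_2(26) = 4.7004
T(n) = O(n^(log_2 26))

For T(n) = 26T(n/2) + O(n^3): log_2(26) = 4.7004. This is Case 1 of the Master Theorem (c < log_b(a), work dominated by leaves), giving O(n^(log_2 26)).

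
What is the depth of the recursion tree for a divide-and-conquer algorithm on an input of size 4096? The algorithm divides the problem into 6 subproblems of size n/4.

For divide and conquer with division factor 4:

Problem sizes at each level:
Level 0: 4096
Level 1: 1024
Level 2: 256
Level 3: 64
Level 4: 16
Level 5: 4
Level 6: 1

The root is level 0 and the size-1 base case is level 6 (the tree spans levels 0 through 6, i.e. 7 levels counting the root), so the depth is the number of divisions: log_4(4096) = 6

The recursion tree depth is log_4(4096) = 6. At each level, the problem size is divided by 4, so it takes 6 divisions to reduce to a base case of size 1. The algorithm makes 6 recursive calls at each level.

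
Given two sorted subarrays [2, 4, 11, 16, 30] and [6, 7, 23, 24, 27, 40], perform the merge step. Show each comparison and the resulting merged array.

Merging process:

Compare 2 vs 6: take 2 from left. Merged: [2]
Compare 4 vs 6: take 4 from left. Merged: [2, 4]
Compare 11 vs 6: take 6 from right. Merged: [2, 4, 6]
Compare 11 vs 7: take 7 from right. Merged: [2, 4, 6, 7]
Compare 11 vs 23: take 11 from left. Merged: [2, 4, 6, 7, 11]
Compare 16 vs 23: take 16 from left. Merged: [2, 4, 6, 7, 11, 16]
Compare 30 vs 23: take 23 from right. Merged: [2, 4, 6, 7, 11, 16, 23]
Compare 30 vs 24: take 24 from right. Merged: [2, 4, 6, 7, 11, 16, 23, 24]
Compare 30 vs 27: take 27 from right. Merged: [2, 4, 6, 7, 11, 16, 23, 24, 27]
Compare 30 vs 40: take 30 from left. Merged: [2, 4, 6, 7, 11, 16, 23, 24, 27, 30]
Append remaining from right: [40]. Merged: [2, 4, 6, 7, 11, 16, 23, 24, 27, 30, 40]

Final merged array: [2, 4, 6, 7, 11, 16, 23, 24, 27, 30, 40]
Total comparisons: 10

The merged array is [2, 4, 6, 7, 11, 16, 23, 24, 27, 30, 40], requiring 10 comparisons. The merge step runs in O(n) time where n is the total number of elements.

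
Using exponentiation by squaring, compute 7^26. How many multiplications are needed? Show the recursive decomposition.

Computing 7^26 by squaring (build up from 7^1; each line after the first costs one multiplication):

7^1 = 7
7^2 = (7^1)^2 = 7^2 = 49
7^3 = 7 * 7^2 = 7 * 49 = 343
7^6 = (7^3)^2 = 343^2 = 117649
7^12 = (7^6)^2 = 117649^2 = 13841287201
7^13 = 7 * 7^12 = 7 * 13841287201 = 96889010407
7^26 = (7^13)^2 = 96889010407^2 = 9387480337647754305649

Result: 9387480337647754305649
Multiplications needed: 6 (6 lines after 7^1)

7^26 = 9387480337647754305649. Using exponentiation by squaring, this requires 6 multiplications. The key idea: if the exponent is even, square the half-power; if odd, multiply by the base once.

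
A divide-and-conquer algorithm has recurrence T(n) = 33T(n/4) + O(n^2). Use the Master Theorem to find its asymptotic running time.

Master Theorem for T(n) = 33T(n/4) + O(n^2):

a = 33, b = 4, c = 2
log_b(a) = log_4(33) = 2.5222

Case 1: c = 2 < log_4(33) = 2.5222
T(n) = O(n^(log_4 33))

For T(n) = 33T(n/4) + O(n^2): log_4(33) = 2.5222. This is Case 1 of the Master Theorem (c < log_b(a), work dominated by leaves), giving O(n^(log_4 33)).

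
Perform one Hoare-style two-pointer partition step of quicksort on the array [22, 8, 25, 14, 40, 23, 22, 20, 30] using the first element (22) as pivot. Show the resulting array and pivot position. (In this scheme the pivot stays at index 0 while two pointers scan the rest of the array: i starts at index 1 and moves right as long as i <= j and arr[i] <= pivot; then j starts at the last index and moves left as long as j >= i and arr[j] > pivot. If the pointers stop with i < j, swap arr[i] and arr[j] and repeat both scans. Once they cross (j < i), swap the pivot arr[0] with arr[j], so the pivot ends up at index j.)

Hoare-style two-pointer partition with pivot = 22:

Initial array: [22, 8, 25, 14, 40, 23, 22, 20, 30]

Pointers start at i = 1, j = 8.
i stops at index 2 (arr[2]=25 > 22), j stops at index 7 (arr[7]=20 <= 22): swap arr[2] and arr[7], array becomes [22, 8, 20, 14, 40, 23, 22, 25, 30]
i stops at index 4 (arr[4]=40 > 22), j stops at index 6 (arr[6]=22 <= 22): swap arr[4] and arr[6], array becomes [22, 8, 20, 14, 22, 23, 40, 25, 30]
i ends at 5, j ends at 4: the pointers have crossed (j < i), so scanning stops.

Swap pivot arr[0] with arr[4] to place pivot at position 4: [22, 8, 20, 14, 22, 23, 40, 25, 30]
Pivot position: 4

After partitioning with pivot 22, the array becomes [22, 8, 20, 14, 22, 23, 40, 25, 30]. The pivot is placed at index 4. All elements to the left of the pivot are <= 22, and all elements to the right are > 22.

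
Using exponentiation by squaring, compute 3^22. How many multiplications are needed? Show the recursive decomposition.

Computing 3^22 by squaring (build up from 3^1; each line after the first costs one multiplication):

3^1 = 3
3^2 = (3^1)^2 = 3^2 = 9
3^4 = (3^2)^2 = 9^2 = 81
3^5 = 3 * 3^4 = 3 * 81 = 243
3^10 = (3^5)^2 = 243^2 = 59049
3^11 = 3 * 3^10 = 3 * 59049 = 177147
3^22 = (3^11)^2 = 177147^2 = 31381059609

Result: 31381059609
Multiplications needed: 6 (6 lines after 3^1)

3^22 = 31381059609. Using exponentiation by squaring, this requires 6 multiplications. The key idea: if the exponent is even, square the half-power; if odd, multiply by the base once.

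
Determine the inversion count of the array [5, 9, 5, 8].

Finding inversions in [5, 9, 5, 8]:

(1, 2): arr[1]=9 > arr[2]=5
(1, 3): arr[1]=9 > arr[3]=8

Total inversions: 2

The array has 2 inversion(s): (1,2), (1,3). Each pair (i,j) satisfies i < j and arr[i] > arr[j].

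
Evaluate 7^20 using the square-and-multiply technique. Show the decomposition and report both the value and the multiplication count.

Computing 7^20 by squaring (build up from 7^1; each line after the first costs one multiplication):

7^1 = 7
7^2 = (7^1)^2 = 7^2 = 49
7^4 = (7^2)^2 = 49^2 = 2401
7^5 = 7 * 7^4 = 7 * 2401 = 16807
7^10 = (7^5)^2 = 16807^2 = 282475249
7^20 = (7^10)^2 = 282475249^2 = 79792266297612001

Result: 79792266297612001
Multiplications needed: 5 (5 lines after 7^1)

7^20 = 79792266297612001. Using exponentiation by squaring, this requires 5 multiplications. The key idea: if the exponent is even, square the half-power; if odd, multiply by the base once.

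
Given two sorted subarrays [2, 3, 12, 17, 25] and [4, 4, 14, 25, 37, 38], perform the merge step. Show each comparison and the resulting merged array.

Merging process:

Compare 2 vs 4: take 2 from left. Merged: [2]
Compare 3 vs 4: take 3 from left. Merged: [2, 3]
Compare 12 vs 4: take 4 from right. Merged: [2, 3, 4]
Compare 12 vs 4: take 4 from right. Merged: [2, 3, 4, 4]
Compare 12 vs 14: take 12 from left. Merged: [2, 3, 4, 4, 12]
Compare 17 vs 14: take 14 from right. Merged: [2, 3, 4, 4, 12, 14]
Compare 17 vs 25: take 17 from left. Merged: [2, 3, 4, 4, 12, 14, 17]
Compare 25 vs 25: take 25 from left. Merged: [2, 3, 4, 4, 12, 14, 17, 25]
Append remaining from right: [25, 37, 38]. Merged: [2, 3, 4, 4, 12, 14, 17, 25, 25, 37, 38]

Final merged array: [2, 3, 4, 4, 12, 14, 17, 25, 25, 37, 38]
Total comparisons: 8

The merged array is [2, 3, 4, 4, 12, 14, 17, 25, 25, 37, 38], requiring 8 comparisons. The merge step runs in O(n) time where n is the total number of elements.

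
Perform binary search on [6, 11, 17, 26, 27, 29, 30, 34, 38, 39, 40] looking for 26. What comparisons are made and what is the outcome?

Binary search for 26 in [6, 11, 17, 26, 27, 29, 30, 34, 38, 39, 40]:

lo=0, hi=10, mid=5, arr[mid]=29 -> 29 > 26, search left half
lo=0, hi=4, mid=2, arr[mid]=17 -> 17 < 26, search right half
lo=3, hi=4, mid=3, arr[mid]=26 -> Found target at index 3!

Binary search finds 26 at index 3 after 3 comparisons. The search repeatedly halves the search space by comparing with the middle element.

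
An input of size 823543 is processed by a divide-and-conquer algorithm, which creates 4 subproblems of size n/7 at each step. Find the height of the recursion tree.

For divide and conquer with division factor 7:

Problem sizes at each level:
Level 0: 823543
Level 1: 117649
Level 2: 16807
Level 3: 2401
Level 4: 343
Level 5: 49
Level 6: 7
Level 7: 1

The root is level 0 and the size-1 base case is level 7 (the tree spans levels 0 through 7, i.e. 8 levels counting the root), so the depth is the number of divisions: log_7(823543) = 7

The recursion tree depth is log_7(823543) = 7. At each level, the problem size is divided by 7, so it takes 7 divisions to reduce to a base case of size 1. The algorithm makes 4 recursive calls at each level.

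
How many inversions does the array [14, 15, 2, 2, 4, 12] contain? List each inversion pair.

Finding inversions in [14, 15, 2, 2, 4, 12]:

(0, 2): arr[0]=14 > arr[2]=2
(0, 3): arr[0]=14 > arr[3]=2
(0, 4): arr[0]=14 > arr[4]=4
(0, 5): arr[0]=14 > arr[5]=12
(1, 2): arr[1]=15 > arr[2]=2
(1, 3): arr[1]=15 > arr[3]=2
(1, 4): arr[1]=15 > arr[4]=4
(1, 5): arr[1]=15 > arr[5]=12

Total inversions: 8

The array has 8 inversion(s): (0,2), (0,3), (0,4), (0,5), (1,2), (1,3), (1,4), (1,5). Each pair (i,j) satisfies i < j and arr[i] > arr[j].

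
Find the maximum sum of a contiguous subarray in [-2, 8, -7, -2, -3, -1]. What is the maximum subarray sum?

Using Kadane's algorithm on [-2, 8, -7, -2, -3, -1]:

Scanning through the array:
Position 1 (value 8): max_ending_here = 8, max_so_far = 8
Position 2 (value -7): max_ending_here = 1, max_so_far = 8
Position 3 (value -2): max_ending_here = -1, max_so_far = 8
Position 4 (value -3): max_ending_here = -3, max_so_far = 8
Position 5 (value -1): max_ending_here = -1, max_so_far = 8

Maximum subarray: [8]
Maximum sum: 8

The maximum subarray is [8] with sum 8. This subarray runs from index 1 to index 1.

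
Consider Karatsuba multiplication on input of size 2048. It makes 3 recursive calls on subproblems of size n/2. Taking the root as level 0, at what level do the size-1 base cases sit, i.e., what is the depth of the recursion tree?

For divide and conquer with division factor 2:

Problem sizes at each level:
Level 0: 2048
Level 1: 1024
Level 2: 512
Level 3: 256
Level 4: 128
Level 5: 64
Level 6: 32
Level 7: 16
Level 8: 8
Level 9: 4
Level 10: 2
Level 11: 1

The root is level 0 and the size-1 base case is level 11 (the tree spans levels 0 through 11, i.e. 12 levels counting the root), so the depth is the number of divisions: log_2(2048) = 11

The recursion tree depth is log_2(2048) = 11. At each level, the problem size is divided by 2, so it takes 11 divisions to reduce to a base case of size 1. The algorithm makes 3 recursive calls at each level.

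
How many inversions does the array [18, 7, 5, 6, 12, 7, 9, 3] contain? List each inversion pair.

Finding inversions in [18, 7, 5, 6, 12, 7, 9, 3]:

(0, 1): arr[0]=18 > arr[1]=7
(0, 2): arr[0]=18 > arr[2]=5
(0, 3): arr[0]=18 > arr[3]=6
(0, 4): arr[0]=18 > arr[4]=12
(0, 5): arr[0]=18 > arr[5]=7
(0, 6): arr[0]=18 > arr[6]=9
(0, 7): arr[0]=18 > arr[7]=3
(1, 2): arr[1]=7 > arr[2]=5
(1, 3): arr[1]=7 > arr[3]=6
(1, 7): arr[1]=7 > arr[7]=3
(2, 7): arr[2]=5 > arr[7]=3
(3, 7): arr[3]=6 > arr[7]=3
(4, 5): arr[4]=12 > arr[5]=7
(4, 6): arr[4]=12 > arr[6]=9
(4, 7): arr[4]=12 > arr[7]=3
(5, 7): arr[5]=7 > arr[7]=3
(6, 7): arr[6]=9 > arr[7]=3

Total inversions: 17

The array has 17 inversion(s): (0,1), (0,2), (0,3), (0,4), (0,5), (0,6), (0,7), (1,2), (1,3), (1,7), (2,7), (3,7), (4,5), (4,6), (4,7), (5,7), (6,7). Each pair (i,j) satisfies i < j and arr[i] > arr[j].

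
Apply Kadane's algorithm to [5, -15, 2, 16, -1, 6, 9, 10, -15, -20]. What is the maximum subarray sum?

Using Kadane's algorithm on [5, -15, 2, 16, -1, 6, 9, 10, -15, -20]:

Scanning through the array:
Position 1 (value -15): max_ending_here = -10, max_so_far = 5
Position 2 (value 2): max_ending_here = 2, max_so_far = 5
Position 3 (value 16): max_ending_here = 18, max_so_far = 18
Position 4 (value -1): max_ending_here = 17, max_so_far = 18
Position 5 (value 6): max_ending_here = 23, max_so_far = 23
Position 6 (value 9): max_ending_here = 32, max_so_far = 32
Position 7 (value 10): max_ending_here = 42, max_so_far = 42
Position 8 (value -15): max_ending_here = 27, max_so_far = 42
Position 9 (value -20): max_ending_here = 7, max_so_far = 42

Maximum subarray: [2, 16, -1, 6, 9, 10]
Maximum sum: 42

The maximum subarray is [2, 16, -1, 6, 9, 10] with sum 42. This subarray runs from index 2 to index 7.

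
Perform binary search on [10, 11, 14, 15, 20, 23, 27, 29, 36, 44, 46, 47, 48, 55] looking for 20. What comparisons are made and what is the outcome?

Binary search for 20 in [10, 11, 14, 15, 20, 23, 27, 29, 36, 44, 46, 47, 48, 55]:

lo=0, hi=13, mid=6, arr[mid]=27 -> 27 > 20, search left half
lo=0, hi=5, mid=2, arr[mid]=14 -> 14 < 20, search right half
lo=3, hi=5, mid=4, arr[mid]=20 -> Found target at index 4!

Binary search finds 20 at index 4 after 3 comparisons. The search repeatedly halves the search space by comparing with the middle element.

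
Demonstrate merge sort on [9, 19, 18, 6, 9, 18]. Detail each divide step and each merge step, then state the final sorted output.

Merge sort trace:

Split: [9, 19, 18, 6, 9, 18] -> [9, 19, 18] and [6, 9, 18]
  Split: [9, 19, 18] -> [9] and [19, 18]
    Split: [19, 18] -> [19] and [18]
    Merge: [19] + [18] -> [18, 19]
  Merge: [9] + [18, 19] -> [9, 18, 19]
  Split: [6, 9, 18] -> [6] and [9, 18]
    Split: [9, 18] -> [9] and [18]
    Merge: [9] + [18] -> [9, 18]
  Merge: [6] + [9, 18] -> [6, 9, 18]
Merge: [9, 18, 19] + [6, 9, 18] -> [6, 9, 9, 18, 18, 19]

Final sorted array: [6, 9, 9, 18, 18, 19]

The merge sort proceeds by recursively splitting the array and merging sorted halves.
After all merges, the sorted array is [6, 9, 9, 18, 18, 19].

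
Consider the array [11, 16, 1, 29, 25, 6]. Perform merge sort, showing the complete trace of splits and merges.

Merge sort trace:

Split: [11, 16, 1, 29, 25, 6] -> [11, 16, 1] and [29, 25, 6]
  Split: [11, 16, 1] -> [11] and [16, 1]
    Split: [16, 1] -> [16] and [1]
    Merge: [16] + [1] -> [1, 16]
  Merge: [11] + [1, 16] -> [1, 11, 16]
  Split: [29, 25, 6] -> [29] and [25, 6]
    Split: [25, 6] -> [25] and [6]
    Merge: [25] + [6] -> [6, 25]
  Merge: [29] + [6, 25] -> [6, 25, 29]
Merge: [1, 11, 16] + [6, 25, 29] -> [1, 6, 11, 16, 25, 29]

Final sorted array: [1, 6, 11, 16, 25, 29]

The merge sort proceeds by recursively splitting the array and merging sorted halves.
After all merges, the sorted array is [1, 6, 11, 16, 25, 29].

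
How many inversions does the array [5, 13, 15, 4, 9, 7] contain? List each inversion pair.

Finding inversions in [5, 13, 15, 4, 9, 7]:

(0, 3): arr[0]=5 > arr[3]=4
(1, 3): arr[1]=13 > arr[3]=4
(1, 4): arr[1]=13 > arr[4]=9
(1, 5): arr[1]=13 > arr[5]=7
(2, 3): arr[2]=15 > arr[3]=4
(2, 4): arr[2]=15 > arr[4]=9
(2, 5): arr[2]=15 > arr[5]=7
(4, 5): arr[4]=9 > arr[5]=7

Total inversions: 8

The array has 8 inversion(s): (0,3), (1,3), (1,4), (1,5), (2,3), (2,4), (2,5), (4,5). Each pair (i,j) satisfies i < j and arr[i] > arr[j].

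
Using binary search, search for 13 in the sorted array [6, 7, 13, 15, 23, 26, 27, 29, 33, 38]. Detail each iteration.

Binary search for 13 in [6, 7, 13, 15, 23, 26, 27, 29, 33, 38]:

lo=0, hi=9, mid=4, arr[mid]=23 -> 23 > 13, search left half
lo=0, hi=3, mid=1, arr[mid]=7 -> 7 < 13, search right half
lo=2, hi=3, mid=2, arr[mid]=13 -> Found target at index 2!

Binary search finds 13 at index 2 after 3 comparisons. The search repeatedly halves the search space by comparing with the middle element.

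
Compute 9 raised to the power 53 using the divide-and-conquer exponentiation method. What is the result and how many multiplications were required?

Computing 9^53 by squaring (build up from 9^1; each line after the first costs one multiplication):

9^1 = 9
9^2 = (9^1)^2 = 9^2 = 81
9^3 = 9 * 9^2 = 9 * 81 = 729
9^6 = (9^3)^2 = 729^2 = 531441
9^12 = (9^6)^2 = 531441^2 = 282429536481
9^13 = 9 * 9^12 = 9 * 282429536481 = 2541865828329
9^26 = (9^13)^2 = 2541865828329^2 = 6461081889226673298932241
9^52 = (9^26)^2 = 6461081889226673298932241^2 = 41745579179292917813953351511015323088870709282081
9^53 = 9 * 9^52 = 9 * 41745579179292917813953351511015323088870709282081 = 375710212613636260325580163599137907799836383538729

Result: 375710212613636260325580163599137907799836383538729
Multiplications needed: 8 (8 lines after 9^1)

9^53 = 375710212613636260325580163599137907799836383538729. Using exponentiation by squaring, this requires 8 multiplications. The key idea: if the exponent is even, square the half-power; if odd, multiply by the base once.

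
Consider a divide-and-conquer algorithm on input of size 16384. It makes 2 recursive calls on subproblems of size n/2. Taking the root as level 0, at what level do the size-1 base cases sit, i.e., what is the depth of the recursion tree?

For divide and conquer with division factor 2:

Problem sizes at each level:
Level 0: 16384
Level 1: 8192
Level 2: 4096
Level 3: 2048
Level 4: 1024
Level 5: 512
Level 6: 256
Level 7: 128
Level 8: 64
Level 9: 32
Level 10: 16
Level 11: 8
Level 12: 4
Level 13: 2
Level 14: 1

The root is level 0 and the size-1 base case is level 14 (the tree spans levels 0 through 14, i.e. 15 levels counting the root), so the depth is the number of divisions: log_2(16384) = 14

The recursion tree depth is log_2(16384) = 14. At each level, the problem size is divided by 2, so it takes 14 divisions to reduce to a base case of size 1. The algorithm makes 2 recursive calls at each level.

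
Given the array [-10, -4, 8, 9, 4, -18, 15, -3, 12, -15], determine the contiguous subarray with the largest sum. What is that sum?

Using Kadane's algorithm on [-10, -4, 8, 9, 4, -18, 15, -3, 12, -15]:

Scanning through the array:
Position 1 (value -4): max_ending_here = -4, max_so_far = -4
Position 2 (value 8): max_ending_here = 8, max_so_far = 8
Position 3 (value 9): max_ending_here = 17, max_so_far = 17
Position 4 (value 4): max_ending_here = 21, max_so_far = 21
Position 5 (value -18): max_ending_here = 3, max_so_far = 21
Position 6 (value 15): max_ending_here = 18, max_so_far = 21
Position 7 (value -3): max_ending_here = 15, max_so_far = 21
Position 8 (value 12): max_ending_here = 27, max_so_far = 27
Position 9 (value -15): max_ending_here = 12, max_so_far = 27

Maximum subarray: [8, 9, 4, -18, 15, -3, 12]
Maximum sum: 27

The maximum subarray is [8, 9, 4, -18, 15, -3, 12] with sum 27. This subarray runs from index 2 to index 8.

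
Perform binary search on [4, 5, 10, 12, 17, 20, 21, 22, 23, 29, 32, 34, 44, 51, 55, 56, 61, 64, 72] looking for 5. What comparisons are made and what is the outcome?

Binary search for 5 in [4, 5, 10, 12, 17, 20, 21, 22, 23, 29, 32, 34, 44, 51, 55, 56, 61, 64, 72]:

lo=0, hi=18, mid=9, arr[mid]=29 -> 29 > 5, search left half
lo=0, hi=8, mid=4, arr[mid]=17 -> 17 > 5, search left half
lo=0, hi=3, mid=1, arr[mid]=5 -> Found target at index 1!

Binary search finds 5 at index 1 after 3 comparisons. The search repeatedly halves the search space by comparing with the middle element.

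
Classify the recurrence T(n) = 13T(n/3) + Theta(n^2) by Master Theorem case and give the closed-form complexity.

Master Theorem for T(n) = 13T(n/3) + O(n^2):

a = 13, b = 3, c = 2
log_b(a) = log_3(13) = 2.3347

Case 1: c = 2 < log_3(13) = 2.3347
T(n) = O(n^(log_3 13))

For T(n) = 13T(n/3) + O(n^2): log_3(13) = 2.3347. This is Case 1 of the Master Theorem (c < log_b(a), work dominated by leaves), giving O(n^(log_3 13)).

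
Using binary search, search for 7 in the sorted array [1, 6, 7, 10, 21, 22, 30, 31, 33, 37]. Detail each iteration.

Binary search for 7 in [1, 6, 7, 10, 21, 22, 30, 31, 33, 37]:

lo=0, hi=9, mid=4, arr[mid]=21 -> 21 > 7, search left half
lo=0, hi=3, mid=1, arr[mid]=6 -> 6 < 7, search right half
lo=2, hi=3, mid=2, arr[mid]=7 -> Found target at index 2!

Binary search finds 7 at index 2 after 3 comparisons. The search repeatedly halves the search space by comparing with the middle element.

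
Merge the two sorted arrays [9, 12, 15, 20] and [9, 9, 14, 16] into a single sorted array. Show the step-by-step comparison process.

Merging process:

Compare 9 vs 9: take 9 from left. Merged: [9]
Compare 12 vs 9: take 9 from right. Merged: [9, 9]
Compare 12 vs 9: take 9 from right. Merged: [9, 9, 9]
Compare 12 vs 14: take 12 from left. Merged: [9, 9, 9, 12]
Compare 15 vs 14: take 14 from right. Merged: [9, 9, 9, 12, 14]
Compare 15 vs 16: take 15 from left. Merged: [9, 9, 9, 12, 14, 15]
Compare 20 vs 16: take 16 from right. Merged: [9, 9, 9, 12, 14, 15, 16]
Append remaining from left: [20]. Merged: [9, 9, 9, 12, 14, 15, 16, 20]

Final merged array: [9, 9, 9, 12, 14, 15, 16, 20]
Total comparisons: 7

The merged array is [9, 9, 9, 12, 14, 15, 16, 20], requiring 7 comparisons. The merge step runs in O(n) time where n is the total number of elements.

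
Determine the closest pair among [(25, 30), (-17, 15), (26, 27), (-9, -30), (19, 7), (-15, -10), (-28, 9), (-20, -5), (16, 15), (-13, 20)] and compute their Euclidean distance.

Computing all pairwise distances among 10 points:

d((25, 30), (-17, 15)) = 44.5982
d((25, 30), (26, 27)) = 3.1623 <-- minimum
d((25, 30), (-9, -30)) = 68.9638
d((25, 30), (19, 7)) = 23.7697
d((25, 30), (-15, -10)) = 56.5685
d((25, 30), (-28, 9)) = 57.0088
d((25, 30), (-20, -5)) = 57.0088
d((25, 30), (16, 15)) = 17.4929
d((25, 30), (-13, 20)) = 39.2938
d((-17, 15), (26, 27)) = 44.643
d((-17, 15), (-9, -30)) = 45.7056
d((-17, 15), (19, 7)) = 36.8782
d((-17, 15), (-15, -10)) = 25.0799
d((-17, 15), (-28, 9)) = 12.53
d((-17, 15), (-20, -5)) = 20.2237
d((-17, 15), (16, 15)) = 33.0
d((-17, 15), (-13, 20)) = 6.4031
d((26, 27), (-9, -30)) = 66.888
d((26, 27), (19, 7)) = 21.1896
d((26, 27), (-15, -10)) = 55.2268
d((26, 27), (-28, 9)) = 56.921
d((26, 27), (-20, -5)) = 56.0357
d((26, 27), (16, 15)) = 15.6205
d((26, 27), (-13, 20)) = 39.6232
d((-9, -30), (19, 7)) = 46.4004
d((-9, -30), (-15, -10)) = 20.8806
d((-9, -30), (-28, 9)) = 43.382
d((-9, -30), (-20, -5)) = 27.313
d((-9, -30), (16, 15)) = 51.4782
d((-9, -30), (-13, 20)) = 50.1597
d((19, 7), (-15, -10)) = 38.0132
d((19, 7), (-28, 9)) = 47.0425
d((19, 7), (-20, -5)) = 40.8044
d((19, 7), (16, 15)) = 8.544
d((19, 7), (-13, 20)) = 34.5398
d((-15, -10), (-28, 9)) = 23.0217
d((-15, -10), (-20, -5)) = 7.0711
d((-15, -10), (16, 15)) = 39.8246
d((-15, -10), (-13, 20)) = 30.0666
d((-28, 9), (-20, -5)) = 16.1245
d((-28, 9), (16, 15)) = 44.4072
d((-28, 9), (-13, 20)) = 18.6011
d((-20, -5), (16, 15)) = 41.1825
d((-20, -5), (-13, 20)) = 25.9615
d((16, 15), (-13, 20)) = 29.4279

Closest pair: (25, 30) and (26, 27) with distance 3.1623

The closest pair is (25, 30) and (26, 27) with Euclidean distance 3.1623. For 10 points, brute-force pairwise comparison is shown above. For large n, the divide-and-conquer algorithm (sort by x, recurse on halves, check the dividing strip) achieves O(n log n).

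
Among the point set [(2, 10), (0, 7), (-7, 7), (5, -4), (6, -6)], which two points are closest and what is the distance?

Computing all pairwise distances among 5 points:

d((2, 10), (0, 7)) = 3.6056
d((2, 10), (-7, 7)) = 9.4868
d((2, 10), (5, -4)) = 14.3178
d((2, 10), (6, -6)) = 16.4924
d((0, 7), (-7, 7)) = 7.0
d((0, 7), (5, -4)) = 12.083
d((0, 7), (6, -6)) = 14.3178
d((-7, 7), (5, -4)) = 16.2788
d((-7, 7), (6, -6)) = 18.3848
d((5, -4), (6, -6)) = 2.2361 <-- minimum

Closest pair: (5, -4) and (6, -6) with distance 2.2361

The closest pair is (5, -4) and (6, -6) with Euclidean distance 2.2361. For 5 points, brute-force pairwise comparison is shown above. For large n, the divide-and-conquer algorithm (sort by x, recurse on halves, check the dividing strip) achieves O(n log n).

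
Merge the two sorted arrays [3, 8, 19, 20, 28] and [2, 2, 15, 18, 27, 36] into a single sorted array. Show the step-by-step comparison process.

Merging process:

Compare 3 vs 2: take 2 from right. Merged: [2]
Compare 3 vs 2: take 2 from right. Merged: [2, 2]
Compare 3 vs 15: take 3 from left. Merged: [2, 2, 3]
Compare 8 vs 15: take 8 from left. Merged: [2, 2, 3, 8]
Compare 19 vs 15: take 15 from right. Merged: [2, 2, 3, 8, 15]
Compare 19 vs 18: take 18 from right. Merged: [2, 2, 3, 8, 15, 18]
Compare 19 vs 27: take 19 from left. Merged: [2, 2, 3, 8, 15, 18, 19]
Compare 20 vs 27: take 20 from left. Merged: [2, 2, 3, 8, 15, 18, 19, 20]
Compare 28 vs 27: take 27 from right. Merged: [2, 2, 3, 8, 15, 18, 19, 20, 27]
Compare 28 vs 36: take 28 from left. Merged: [2, 2, 3, 8, 15, 18, 19, 20, 27, 28]
Append remaining from right: [36]. Merged: [2, 2, 3, 8, 15, 18, 19, 20, 27, 28, 36]

Final merged array: [2, 2, 3, 8, 15, 18, 19, 20, 27, 28, 36]
Total comparisons: 10

The merged array is [2, 2, 3, 8, 15, 18, 19, 20, 27, 28, 36], requiring 10 comparisons. The merge step runs in O(n) time where n is the total number of elements.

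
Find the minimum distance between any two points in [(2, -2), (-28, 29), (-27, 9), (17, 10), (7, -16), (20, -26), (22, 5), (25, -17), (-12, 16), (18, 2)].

Computing all pairwise distances among 10 points:

d((2, -2), (-28, 29)) = 43.1393
d((2, -2), (-27, 9)) = 31.0161
d((2, -2), (17, 10)) = 19.2094
d((2, -2), (7, -16)) = 14.8661
d((2, -2), (20, -26)) = 30.0
d((2, -2), (22, 5)) = 21.1896
d((2, -2), (25, -17)) = 27.4591
d((2, -2), (-12, 16)) = 22.8035
d((2, -2), (18, 2)) = 16.4924
d((-28, 29), (-27, 9)) = 20.025
d((-28, 29), (17, 10)) = 48.8467
d((-28, 29), (7, -16)) = 57.0088
d((-28, 29), (20, -26)) = 73.0
d((-28, 29), (22, 5)) = 55.4617
d((-28, 29), (25, -17)) = 70.1783
d((-28, 29), (-12, 16)) = 20.6155
d((-28, 29), (18, 2)) = 53.3385
d((-27, 9), (17, 10)) = 44.0114
d((-27, 9), (7, -16)) = 42.2019
d((-27, 9), (20, -26)) = 58.6003
d((-27, 9), (22, 5)) = 49.163
d((-27, 9), (25, -17)) = 58.1378
d((-27, 9), (-12, 16)) = 16.5529
d((-27, 9), (18, 2)) = 45.5412
d((17, 10), (7, -16)) = 27.8568
d((17, 10), (20, -26)) = 36.1248
d((17, 10), (22, 5)) = 7.0711
d((17, 10), (25, -17)) = 28.1603
d((17, 10), (-12, 16)) = 29.6142
d((17, 10), (18, 2)) = 8.0623
d((7, -16), (20, -26)) = 16.4012
d((7, -16), (22, 5)) = 25.807
d((7, -16), (25, -17)) = 18.0278
d((7, -16), (-12, 16)) = 37.2156
d((7, -16), (18, 2)) = 21.095
d((20, -26), (22, 5)) = 31.0644
d((20, -26), (25, -17)) = 10.2956
d((20, -26), (-12, 16)) = 52.8015
d((20, -26), (18, 2)) = 28.0713
d((22, 5), (25, -17)) = 22.2036
d((22, 5), (-12, 16)) = 35.7351
d((22, 5), (18, 2)) = 5.0 <-- minimum
d((25, -17), (-12, 16)) = 49.5782
d((25, -17), (18, 2)) = 20.2485
d((-12, 16), (18, 2)) = 33.1059

Closest pair: (22, 5) and (18, 2) with distance 5.0

The closest pair is (22, 5) and (18, 2) with Euclidean distance 5.0. For 10 points, brute-force pairwise comparison is shown above. For large n, the divide-and-conquer algorithm (sort by x, recurse on halves, check the dividing strip) achieves O(n log n).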